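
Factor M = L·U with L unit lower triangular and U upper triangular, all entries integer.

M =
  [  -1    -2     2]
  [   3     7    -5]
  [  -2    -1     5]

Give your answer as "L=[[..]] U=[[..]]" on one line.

L=[[1,0,0],[-3,1,0],[2,3,1]] U=[[-1,-2,2],[0,1,1],[0,0,-2]]

  r1 -= -3·r0 → [0,1,1]
  r2 -= 2·r0 → [0,3,1]
  r2 -= 3·r1 → [0,0,-2]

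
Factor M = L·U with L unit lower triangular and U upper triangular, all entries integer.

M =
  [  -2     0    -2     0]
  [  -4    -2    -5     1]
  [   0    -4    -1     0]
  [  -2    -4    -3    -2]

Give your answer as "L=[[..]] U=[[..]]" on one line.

L=[[1,0,0,0],[2,1,0,0],[0,2,1,0],[1,2,1,1]] U=[[-2,0,-2,0],[0,-2,-1,1],[0,0,1,-2],[0,0,0,-2]]

  r1 -= 2·r0 → [0,-2,-1,1]
  r2 -= 0·r0 → [0,-4,-1,0]
  r3 -= 1·r0 → [0,-4,-1,-2]
  r2 -= 2·r1 → [0,0,1,-2]
  r3 -= 2·r1 → [0,0,1,-4]
  r3 -= 1·r2 → [0,0,0,-2]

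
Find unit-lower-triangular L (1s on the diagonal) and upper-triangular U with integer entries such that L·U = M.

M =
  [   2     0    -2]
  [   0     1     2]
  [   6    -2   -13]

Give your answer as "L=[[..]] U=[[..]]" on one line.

  R1 -= 0·R0 → [0,1,2]
  R2 -= 3·R0 → [0,-2,-7]
  R2 -= -2·R1 → [0,0,-3]

L=[[1,0,0],[0,1,0],[3,-2,1]] U=[[2,0,-2],[0,1,2],[0,0,-3]]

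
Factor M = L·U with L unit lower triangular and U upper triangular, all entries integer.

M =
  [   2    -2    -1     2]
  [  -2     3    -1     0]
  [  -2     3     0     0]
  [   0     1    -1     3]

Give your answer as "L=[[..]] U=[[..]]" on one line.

L=[[1,0,0,0],[-1,1,0,0],[-1,1,1,0],[0,1,1,1]] U=[[2,-2,-1,2],[0,1,-2,2],[0,0,1,0],[0,0,0,1]]

  r1 -= -1·r0 → [0,1,-2,2]
  r2 -= -1·r0 → [0,1,-1,2]
  r3 -= 0·r0 → [0,1,-1,3]
  r2 -= 1·r1 → [0,0,1,0]
  r3 -= 1·r1 → [0,0,1,1]
  r3 -= 1·r2 → [0,0,0,1]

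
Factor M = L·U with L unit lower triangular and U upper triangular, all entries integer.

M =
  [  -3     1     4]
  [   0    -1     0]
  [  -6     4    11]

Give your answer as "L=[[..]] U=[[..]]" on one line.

  r1 -= 0·r0 → [0,-1,0]
  r2 -= 2·r0 → [0,2,3]
  r2 -= -2·r1 → [0,0,3]

L=[[1,0,0],[0,1,0],[2,-2,1]] U=[[-3,1,4],[0,-1,0],[0,0,3]]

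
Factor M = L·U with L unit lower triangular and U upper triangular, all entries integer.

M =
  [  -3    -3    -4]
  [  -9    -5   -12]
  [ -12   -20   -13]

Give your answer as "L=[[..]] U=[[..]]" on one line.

L=[[1,0,0],[3,1,0],[4,-2,1]] U=[[-3,-3,-4],[0,4,0],[0,0,3]]

  row1 -= 3·row0 → [0,4,0]
  row2 -= 4·row0 → [0,-8,3]
  row2 -= -2·row1 → [0,0,3]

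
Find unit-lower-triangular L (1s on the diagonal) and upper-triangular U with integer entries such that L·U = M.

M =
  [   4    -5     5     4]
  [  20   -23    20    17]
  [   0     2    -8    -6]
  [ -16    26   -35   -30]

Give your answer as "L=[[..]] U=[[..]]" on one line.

L=[[1,0,0,0],[5,1,0,0],[0,1,1,0],[-4,3,0,1]] U=[[4,-5,5,4],[0,2,-5,-3],[0,0,-3,-3],[0,0,0,-5]]

  row1 -= 5·row0 → [0,2,-5,-3]
  row2 -= 0·row0 → [0,2,-8,-6]
  row3 -= -4·row0 → [0,6,-15,-14]
  row2 -= 1·row1 → [0,0,-3,-3]
  row3 -= 3·row1 → [0,0,0,-5]
  row3 -= 0·row2 → [0,0,0,-5]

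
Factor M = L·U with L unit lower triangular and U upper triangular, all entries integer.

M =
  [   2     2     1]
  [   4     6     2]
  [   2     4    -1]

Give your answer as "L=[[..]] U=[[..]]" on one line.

L=[[1,0,0],[2,1,0],[1,1,1]] U=[[2,2,1],[0,2,0],[0,0,-2]]

  row1 -= 2·row0 → [0,2,0]
  row2 -= 1·row0 → [0,2,-2]
  row2 -= 1·row1 → [0,0,-2]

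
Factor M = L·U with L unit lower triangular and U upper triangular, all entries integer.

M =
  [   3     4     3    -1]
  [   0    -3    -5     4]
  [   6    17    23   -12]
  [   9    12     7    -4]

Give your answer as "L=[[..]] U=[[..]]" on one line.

L=[[1,0,0,0],[0,1,0,0],[2,-3,1,0],[3,0,-1,1]] U=[[3,4,3,-1],[0,-3,-5,4],[0,0,2,2],[0,0,0,1]]

  r1 -= 0·r0 → [0,-3,-5,4]
  r2 -= 2·r0 → [0,9,17,-10]
  r3 -= 3·r0 → [0,0,-2,-1]
  r2 -= -3·r1 → [0,0,2,2]
  r3 -= 0·r1 → [0,0,-2,-1]
  r3 -= -1·r2 → [0,0,0,1]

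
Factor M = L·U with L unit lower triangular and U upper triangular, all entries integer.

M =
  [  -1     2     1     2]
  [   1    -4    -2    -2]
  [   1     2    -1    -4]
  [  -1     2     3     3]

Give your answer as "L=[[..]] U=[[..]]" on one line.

  row1 -= -1·row0 → [0,-2,-1,0]
  row2 -= -1·row0 → [0,4,0,-2]
  row3 -= 1·row0 → [0,0,2,1]
  row2 -= -2·row1 → [0,0,-2,-2]
  row3 -= 0·row1 → [0,0,2,1]
  row3 -= -1·row2 → [0,0,0,-1]

L=[[1,0,0,0],[-1,1,0,0],[-1,-2,1,0],[1,0,-1,1]] U=[[-1,2,1,2],[0,-2,-1,0],[0,0,-2,-2],[0,0,0,-1]]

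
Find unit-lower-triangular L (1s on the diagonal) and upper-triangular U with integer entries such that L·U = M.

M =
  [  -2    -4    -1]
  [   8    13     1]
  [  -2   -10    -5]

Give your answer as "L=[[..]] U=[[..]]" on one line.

  R1 -= -4·R0 → [0,-3,-3]
  R2 -= 1·R0 → [0,-6,-4]
  R2 -= 2·R1 → [0,0,2]

L=[[1,0,0],[-4,1,0],[1,2,1]] U=[[-2,-4,-1],[0,-3,-3],[0,0,2]]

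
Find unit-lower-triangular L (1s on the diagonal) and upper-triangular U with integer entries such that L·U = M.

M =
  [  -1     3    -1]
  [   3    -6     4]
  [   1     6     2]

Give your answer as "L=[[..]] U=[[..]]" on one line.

  row1 -= -3·row0 → [0,3,1]
  row2 -= -1·row0 → [0,9,1]
  row2 -= 3·row1 → [0,0,-2]

L=[[1,0,0],[-3,1,0],[-1,3,1]] U=[[-1,3,-1],[0,3,1],[0,0,-2]]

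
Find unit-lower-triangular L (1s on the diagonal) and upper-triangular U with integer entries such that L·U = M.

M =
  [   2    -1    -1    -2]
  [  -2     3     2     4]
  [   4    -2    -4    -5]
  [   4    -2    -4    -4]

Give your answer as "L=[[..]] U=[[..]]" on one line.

L=[[1,0,0,0],[-1,1,0,0],[2,0,1,0],[2,0,1,1]] U=[[2,-1,-1,-2],[0,2,1,2],[0,0,-2,-1],[0,0,0,1]]

  row1 -= -1·row0 → [0,2,1,2]
  row2 -= 2·row0 → [0,0,-2,-1]
  row3 -= 2·row0 → [0,0,-2,0]
  row2 -= 0·row1 → [0,0,-2,-1]
  row3 -= 0·row1 → [0,0,-2,0]
  row3 -= 1·row2 → [0,0,0,1]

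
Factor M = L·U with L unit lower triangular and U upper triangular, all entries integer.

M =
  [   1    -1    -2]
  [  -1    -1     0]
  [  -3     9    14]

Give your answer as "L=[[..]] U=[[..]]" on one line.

L=[[1,0,0],[-1,1,0],[-3,-3,1]] U=[[1,-1,-2],[0,-2,-2],[0,0,2]]

  r1 -= -1·r0 → [0,-2,-2]
  r2 -= -3·r0 → [0,6,8]
  r2 -= -3·r1 → [0,0,2]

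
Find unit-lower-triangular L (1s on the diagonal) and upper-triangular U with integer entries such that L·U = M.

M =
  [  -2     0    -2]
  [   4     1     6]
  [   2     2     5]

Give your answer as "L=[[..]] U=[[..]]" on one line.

L=[[1,0,0],[-2,1,0],[-1,2,1]] U=[[-2,0,-2],[0,1,2],[0,0,-1]]

  row1 -= -2·row0 → [0,1,2]
  row2 -= -1·row0 → [0,2,3]
  row2 -= 2·row1 → [0,0,-1]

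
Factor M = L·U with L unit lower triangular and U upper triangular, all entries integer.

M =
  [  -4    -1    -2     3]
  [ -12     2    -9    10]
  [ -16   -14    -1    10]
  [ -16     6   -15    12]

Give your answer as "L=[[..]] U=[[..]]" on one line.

  r1 -= 3·r0 → [0,5,-3,1]
  r2 -= 4·r0 → [0,-10,7,-2]
  r3 -= 4·r0 → [0,10,-7,0]
  r2 -= -2·r1 → [0,0,1,0]
  r3 -= 2·r1 → [0,0,-1,-2]
  r3 -= -1·r2 → [0,0,0,-2]

L=[[1,0,0,0],[3,1,0,0],[4,-2,1,0],[4,2,-1,1]] U=[[-4,-1,-2,3],[0,5,-3,1],[0,0,1,0],[0,0,0,-2]]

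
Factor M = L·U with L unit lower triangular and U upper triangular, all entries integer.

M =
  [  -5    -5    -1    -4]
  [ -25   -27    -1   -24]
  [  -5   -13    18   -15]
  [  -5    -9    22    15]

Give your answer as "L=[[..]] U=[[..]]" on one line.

  R1 -= 5·R0 → [0,-2,4,-4]
  R2 -= 1·R0 → [0,-8,19,-11]
  R3 -= 1·R0 → [0,-4,23,19]
  R2 -= 4·R1 → [0,0,3,5]
  R3 -= 2·R1 → [0,0,15,27]
  R3 -= 5·R2 → [0,0,0,2]

L=[[1,0,0,0],[5,1,0,0],[1,4,1,0],[1,2,5,1]] U=[[-5,-5,-1,-4],[0,-2,4,-4],[0,0,3,5],[0,0,0,2]]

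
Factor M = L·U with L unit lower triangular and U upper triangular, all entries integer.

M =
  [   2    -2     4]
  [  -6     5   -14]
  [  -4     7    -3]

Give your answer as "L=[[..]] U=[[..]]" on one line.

  r1 -= -3·r0 → [0,-1,-2]
  r2 -= -2·r0 → [0,3,5]
  r2 -= -3·r1 → [0,0,-1]

L=[[1,0,0],[-3,1,0],[-2,-3,1]] U=[[2,-2,4],[0,-1,-2],[0,0,-1]]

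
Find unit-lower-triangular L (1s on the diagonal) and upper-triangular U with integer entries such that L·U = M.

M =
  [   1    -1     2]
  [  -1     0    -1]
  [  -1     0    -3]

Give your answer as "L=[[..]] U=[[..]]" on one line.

L=[[1,0,0],[-1,1,0],[-1,1,1]] U=[[1,-1,2],[0,-1,1],[0,0,-2]]

  row1 -= -1·row0 → [0,-1,1]
  row2 -= -1·row0 → [0,-1,-1]
  row2 -= 1·row1 → [0,0,-2]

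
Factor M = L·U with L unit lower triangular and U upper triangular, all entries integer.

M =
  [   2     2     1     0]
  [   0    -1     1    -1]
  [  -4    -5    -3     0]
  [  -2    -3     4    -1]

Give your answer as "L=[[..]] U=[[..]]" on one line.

L=[[1,0,0,0],[0,1,0,0],[-2,1,1,0],[-1,1,-2,1]] U=[[2,2,1,0],[0,-1,1,-1],[0,0,-2,1],[0,0,0,2]]

  row1 -= 0·row0 → [0,-1,1,-1]
  row2 -= -2·row0 → [0,-1,-1,0]
  row3 -= -1·row0 → [0,-1,5,-1]
  row2 -= 1·row1 → [0,0,-2,1]
  row3 -= 1·row1 → [0,0,4,0]
  row3 -= -2·row2 → [0,0,0,2]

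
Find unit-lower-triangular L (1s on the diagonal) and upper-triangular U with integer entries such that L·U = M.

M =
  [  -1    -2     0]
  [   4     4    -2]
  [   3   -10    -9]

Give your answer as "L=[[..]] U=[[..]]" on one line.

L=[[1,0,0],[-4,1,0],[-3,4,1]] U=[[-1,-2,0],[0,-4,-2],[0,0,-1]]

  R1 -= -4·R0 → [0,-4,-2]
  R2 -= -3·R0 → [0,-16,-9]
  R2 -= 4·R1 → [0,0,-1]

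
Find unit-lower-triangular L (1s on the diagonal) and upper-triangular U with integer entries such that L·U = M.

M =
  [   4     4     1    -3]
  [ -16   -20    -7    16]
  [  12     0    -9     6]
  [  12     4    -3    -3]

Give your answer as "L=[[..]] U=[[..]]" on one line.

  r1 -= -4·r0 → [0,-4,-3,4]
  r2 -= 3·r0 → [0,-12,-12,15]
  r3 -= 3·r0 → [0,-8,-6,6]
  r2 -= 3·r1 → [0,0,-3,3]
  r3 -= 2·r1 → [0,0,0,-2]
  r3 -= 0·r2 → [0,0,0,-2]

L=[[1,0,0,0],[-4,1,0,0],[3,3,1,0],[3,2,0,1]] U=[[4,4,1,-3],[0,-4,-3,4],[0,0,-3,3],[0,0,0,-2]]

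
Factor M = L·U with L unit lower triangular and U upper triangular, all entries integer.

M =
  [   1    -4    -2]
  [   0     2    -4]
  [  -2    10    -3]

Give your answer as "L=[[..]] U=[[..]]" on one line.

  r1 -= 0·r0 → [0,2,-4]
  r2 -= -2·r0 → [0,2,-7]
  r2 -= 1·r1 → [0,0,-3]

L=[[1,0,0],[0,1,0],[-2,1,1]] U=[[1,-4,-2],[0,2,-4],[0,0,-3]]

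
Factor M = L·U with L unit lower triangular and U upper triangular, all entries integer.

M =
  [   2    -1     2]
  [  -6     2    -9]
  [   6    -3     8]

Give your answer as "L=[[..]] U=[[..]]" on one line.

L=[[1,0,0],[-3,1,0],[3,0,1]] U=[[2,-1,2],[0,-1,-3],[0,0,2]]

  row1 -= -3·row0 → [0,-1,-3]
  row2 -= 3·row0 → [0,0,2]
  row2 -= 0·row1 → [0,0,2]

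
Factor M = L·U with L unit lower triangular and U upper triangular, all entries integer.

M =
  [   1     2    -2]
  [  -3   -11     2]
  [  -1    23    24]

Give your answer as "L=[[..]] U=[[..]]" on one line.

L=[[1,0,0],[-3,1,0],[-1,-5,1]] U=[[1,2,-2],[0,-5,-4],[0,0,2]]

  row1 -= -3·row0 → [0,-5,-4]
  row2 -= -1·row0 → [0,25,22]
  row2 -= -5·row1 → [0,0,2]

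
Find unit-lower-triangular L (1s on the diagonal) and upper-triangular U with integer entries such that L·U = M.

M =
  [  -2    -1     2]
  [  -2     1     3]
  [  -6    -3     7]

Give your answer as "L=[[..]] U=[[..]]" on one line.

L=[[1,0,0],[1,1,0],[3,0,1]] U=[[-2,-1,2],[0,2,1],[0,0,1]]

  row1 -= 1·row0 → [0,2,1]
  row2 -= 3·row0 → [0,0,1]
  row2 -= 0·row1 → [0,0,1]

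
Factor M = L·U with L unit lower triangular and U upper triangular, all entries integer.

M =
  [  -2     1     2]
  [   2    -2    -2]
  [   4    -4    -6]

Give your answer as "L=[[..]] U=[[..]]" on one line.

  R1 -= -1·R0 → [0,-1,0]
  R2 -= -2·R0 → [0,-2,-2]
  R2 -= 2·R1 → [0,0,-2]

L=[[1,0,0],[-1,1,0],[-2,2,1]] U=[[-2,1,2],[0,-1,0],[0,0,-2]]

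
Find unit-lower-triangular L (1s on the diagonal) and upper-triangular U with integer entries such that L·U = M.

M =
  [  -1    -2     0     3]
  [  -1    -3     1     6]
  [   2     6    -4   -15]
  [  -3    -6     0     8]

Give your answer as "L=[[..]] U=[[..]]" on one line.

  row1 -= 1·row0 → [0,-1,1,3]
  row2 -= -2·row0 → [0,2,-4,-9]
  row3 -= 3·row0 → [0,0,0,-1]
  row2 -= -2·row1 → [0,0,-2,-3]
  row3 -= 0·row1 → [0,0,0,-1]
  row3 -= 0·row2 → [0,0,0,-1]

L=[[1,0,0,0],[1,1,0,0],[-2,-2,1,0],[3,0,0,1]] U=[[-1,-2,0,3],[0,-1,1,3],[0,0,-2,-3],[0,0,0,-1]]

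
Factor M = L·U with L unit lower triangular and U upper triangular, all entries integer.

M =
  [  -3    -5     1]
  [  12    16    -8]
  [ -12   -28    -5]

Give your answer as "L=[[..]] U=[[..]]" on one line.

L=[[1,0,0],[-4,1,0],[4,2,1]] U=[[-3,-5,1],[0,-4,-4],[0,0,-1]]

  row1 -= -4·row0 → [0,-4,-4]
  row2 -= 4·row0 → [0,-8,-9]
  row2 -= 2·row1 → [0,0,-1]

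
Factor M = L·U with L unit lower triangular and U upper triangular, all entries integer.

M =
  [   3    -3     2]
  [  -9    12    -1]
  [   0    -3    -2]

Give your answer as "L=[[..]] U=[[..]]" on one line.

L=[[1,0,0],[-3,1,0],[0,-1,1]] U=[[3,-3,2],[0,3,5],[0,0,3]]

  row1 -= -3·row0 → [0,3,5]
  row2 -= 0·row0 → [0,-3,-2]
  row2 -= -1·row1 → [0,0,3]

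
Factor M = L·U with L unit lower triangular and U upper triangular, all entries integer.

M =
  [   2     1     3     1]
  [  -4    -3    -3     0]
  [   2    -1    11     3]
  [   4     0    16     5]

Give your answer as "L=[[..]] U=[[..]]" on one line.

L=[[1,0,0,0],[-2,1,0,0],[1,2,1,0],[2,2,2,1]] U=[[2,1,3,1],[0,-1,3,2],[0,0,2,-2],[0,0,0,3]]

  row1 -= -2·row0 → [0,-1,3,2]
  row2 -= 1·row0 → [0,-2,8,2]
  row3 -= 2·row0 → [0,-2,10,3]
  row2 -= 2·row1 → [0,0,2,-2]
  row3 -= 2·row1 → [0,0,4,-1]
  row3 -= 2·row2 → [0,0,0,3]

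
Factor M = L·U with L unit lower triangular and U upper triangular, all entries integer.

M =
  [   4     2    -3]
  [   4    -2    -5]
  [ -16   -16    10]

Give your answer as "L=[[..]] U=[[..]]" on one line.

  r1 -= 1·r0 → [0,-4,-2]
  r2 -= -4·r0 → [0,-8,-2]
  r2 -= 2·r1 → [0,0,2]

L=[[1,0,0],[1,1,0],[-4,2,1]] U=[[4,2,-3],[0,-4,-2],[0,0,2]]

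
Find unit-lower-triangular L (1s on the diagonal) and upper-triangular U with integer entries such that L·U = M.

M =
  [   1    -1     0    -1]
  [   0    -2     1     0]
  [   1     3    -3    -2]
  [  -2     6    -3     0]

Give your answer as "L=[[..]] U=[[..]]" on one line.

  R1 -= 0·R0 → [0,-2,1,0]
  R2 -= 1·R0 → [0,4,-3,-1]
  R3 -= -2·R0 → [0,4,-3,-2]
  R2 -= -2·R1 → [0,0,-1,-1]
  R3 -= -2·R1 → [0,0,-1,-2]
  R3 -= 1·R2 → [0,0,0,-1]

L=[[1,0,0,0],[0,1,0,0],[1,-2,1,0],[-2,-2,1,1]] U=[[1,-1,0,-1],[0,-2,1,0],[0,0,-1,-1],[0,0,0,-1]]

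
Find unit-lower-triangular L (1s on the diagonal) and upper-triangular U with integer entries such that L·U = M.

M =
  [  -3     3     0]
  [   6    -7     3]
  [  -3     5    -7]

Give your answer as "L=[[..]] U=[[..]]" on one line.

L=[[1,0,0],[-2,1,0],[1,-2,1]] U=[[-3,3,0],[0,-1,3],[0,0,-1]]

  R1 -= -2·R0 → [0,-1,3]
  R2 -= 1·R0 → [0,2,-7]
  R2 -= -2·R1 → [0,0,-1]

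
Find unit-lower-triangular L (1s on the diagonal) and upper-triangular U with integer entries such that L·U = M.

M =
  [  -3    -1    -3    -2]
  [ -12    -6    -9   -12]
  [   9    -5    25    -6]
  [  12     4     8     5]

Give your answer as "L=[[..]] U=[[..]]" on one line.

  R1 -= 4·R0 → [0,-2,3,-4]
  R2 -= -3·R0 → [0,-8,16,-12]
  R3 -= -4·R0 → [0,0,-4,-3]
  R2 -= 4·R1 → [0,0,4,4]
  R3 -= 0·R1 → [0,0,-4,-3]
  R3 -= -1·R2 → [0,0,0,1]

L=[[1,0,0,0],[4,1,0,0],[-3,4,1,0],[-4,0,-1,1]] U=[[-3,-1,-3,-2],[0,-2,3,-4],[0,0,4,4],[0,0,0,1]]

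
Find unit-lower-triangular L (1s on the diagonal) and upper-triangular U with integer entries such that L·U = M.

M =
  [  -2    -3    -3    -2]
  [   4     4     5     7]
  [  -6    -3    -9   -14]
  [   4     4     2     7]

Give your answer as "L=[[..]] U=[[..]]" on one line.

  R1 -= -2·R0 → [0,-2,-1,3]
  R2 -= 3·R0 → [0,6,0,-8]
  R3 -= -2·R0 → [0,-2,-4,3]
  R2 -= -3·R1 → [0,0,-3,1]
  R3 -= 1·R1 → [0,0,-3,0]
  R3 -= 1·R2 → [0,0,0,-1]

L=[[1,0,0,0],[-2,1,0,0],[3,-3,1,0],[-2,1,1,1]] U=[[-2,-3,-3,-2],[0,-2,-1,3],[0,0,-3,1],[0,0,0,-1]]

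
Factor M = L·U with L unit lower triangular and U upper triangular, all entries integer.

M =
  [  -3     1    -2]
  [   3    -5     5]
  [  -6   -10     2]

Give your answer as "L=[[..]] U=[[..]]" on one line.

L=[[1,0,0],[-1,1,0],[2,3,1]] U=[[-3,1,-2],[0,-4,3],[0,0,-3]]

  row1 -= -1·row0 → [0,-4,3]
  row2 -= 2·row0 → [0,-12,6]
  row2 -= 3·row1 → [0,0,-3]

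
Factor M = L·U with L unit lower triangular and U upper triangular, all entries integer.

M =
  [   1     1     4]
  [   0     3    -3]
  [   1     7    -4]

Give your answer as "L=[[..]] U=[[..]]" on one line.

  R1 -= 0·R0 → [0,3,-3]
  R2 -= 1·R0 → [0,6,-8]
  R2 -= 2·R1 → [0,0,-2]

L=[[1,0,0],[0,1,0],[1,2,1]] U=[[1,1,4],[0,3,-3],[0,0,-2]]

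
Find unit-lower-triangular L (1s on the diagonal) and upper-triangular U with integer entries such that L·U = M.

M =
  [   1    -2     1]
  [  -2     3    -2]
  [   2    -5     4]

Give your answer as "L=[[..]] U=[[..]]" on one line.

  R1 -= -2·R0 → [0,-1,0]
  R2 -= 2·R0 → [0,-1,2]
  R2 -= 1·R1 → [0,0,2]

L=[[1,0,0],[-2,1,0],[2,1,1]] U=[[1,-2,1],[0,-1,0],[0,0,2]]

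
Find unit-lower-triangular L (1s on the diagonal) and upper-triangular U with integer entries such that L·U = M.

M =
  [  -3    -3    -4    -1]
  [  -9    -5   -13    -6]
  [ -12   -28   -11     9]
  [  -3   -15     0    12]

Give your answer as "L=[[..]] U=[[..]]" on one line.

  r1 -= 3·r0 → [0,4,-1,-3]
  r2 -= 4·r0 → [0,-16,5,13]
  r3 -= 1·r0 → [0,-12,4,13]
  r2 -= -4·r1 → [0,0,1,1]
  r3 -= -3·r1 → [0,0,1,4]
  r3 -= 1·r2 → [0,0,0,3]

L=[[1,0,0,0],[3,1,0,0],[4,-4,1,0],[1,-3,1,1]] U=[[-3,-3,-4,-1],[0,4,-1,-3],[0,0,1,1],[0,0,0,3]]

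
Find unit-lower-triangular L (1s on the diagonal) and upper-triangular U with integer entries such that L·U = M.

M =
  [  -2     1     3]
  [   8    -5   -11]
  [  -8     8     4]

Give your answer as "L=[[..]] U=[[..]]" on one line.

  row1 -= -4·row0 → [0,-1,1]
  row2 -= 4·row0 → [0,4,-8]
  row2 -= -4·row1 → [0,0,-4]

L=[[1,0,0],[-4,1,0],[4,-4,1]] U=[[-2,1,3],[0,-1,1],[0,0,-4]]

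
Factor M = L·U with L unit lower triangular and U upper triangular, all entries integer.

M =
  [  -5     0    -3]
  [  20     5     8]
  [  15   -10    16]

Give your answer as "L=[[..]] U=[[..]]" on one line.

  row1 -= -4·row0 → [0,5,-4]
  row2 -= -3·row0 → [0,-10,7]
  row2 -= -2·row1 → [0,0,-1]

L=[[1,0,0],[-4,1,0],[-3,-2,1]] U=[[-5,0,-3],[0,5,-4],[0,0,-1]]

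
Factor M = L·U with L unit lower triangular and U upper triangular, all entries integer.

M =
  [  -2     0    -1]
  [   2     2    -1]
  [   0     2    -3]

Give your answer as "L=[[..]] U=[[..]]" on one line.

L=[[1,0,0],[-1,1,0],[0,1,1]] U=[[-2,0,-1],[0,2,-2],[0,0,-1]]

  row1 -= -1·row0 → [0,2,-2]
  row2 -= 0·row0 → [0,2,-3]
  row2 -= 1·row1 → [0,0,-1]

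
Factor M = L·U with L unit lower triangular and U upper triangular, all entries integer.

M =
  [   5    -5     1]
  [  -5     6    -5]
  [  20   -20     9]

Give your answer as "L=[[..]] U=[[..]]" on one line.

  r1 -= -1·r0 → [0,1,-4]
  r2 -= 4·r0 → [0,0,5]
  r2 -= 0·r1 → [0,0,5]

L=[[1,0,0],[-1,1,0],[4,0,1]] U=[[5,-5,1],[0,1,-4],[0,0,5]]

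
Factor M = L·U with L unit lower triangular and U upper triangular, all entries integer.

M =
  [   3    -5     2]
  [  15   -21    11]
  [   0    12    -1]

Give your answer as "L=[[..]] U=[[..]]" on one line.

  R1 -= 5·R0 → [0,4,1]
  R2 -= 0·R0 → [0,12,-1]
  R2 -= 3·R1 → [0,0,-4]

L=[[1,0,0],[5,1,0],[0,3,1]] U=[[3,-5,2],[0,4,1],[0,0,-4]]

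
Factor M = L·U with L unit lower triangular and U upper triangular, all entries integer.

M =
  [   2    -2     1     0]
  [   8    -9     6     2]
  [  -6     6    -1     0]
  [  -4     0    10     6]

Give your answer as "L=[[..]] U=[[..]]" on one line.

  row1 -= 4·row0 → [0,-1,2,2]
  row2 -= -3·row0 → [0,0,2,0]
  row3 -= -2·row0 → [0,-4,12,6]
  row2 -= 0·row1 → [0,0,2,0]
  row3 -= 4·row1 → [0,0,4,-2]
  row3 -= 2·row2 → [0,0,0,-2]

L=[[1,0,0,0],[4,1,0,0],[-3,0,1,0],[-2,4,2,1]] U=[[2,-2,1,0],[0,-1,2,2],[0,0,2,0],[0,0,0,-2]]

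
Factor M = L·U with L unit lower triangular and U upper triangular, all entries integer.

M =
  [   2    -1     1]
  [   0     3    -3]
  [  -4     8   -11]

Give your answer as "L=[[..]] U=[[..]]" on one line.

  row1 -= 0·row0 → [0,3,-3]
  row2 -= -2·row0 → [0,6,-9]
  row2 -= 2·row1 → [0,0,-3]

L=[[1,0,0],[0,1,0],[-2,2,1]] U=[[2,-1,1],[0,3,-3],[0,0,-3]]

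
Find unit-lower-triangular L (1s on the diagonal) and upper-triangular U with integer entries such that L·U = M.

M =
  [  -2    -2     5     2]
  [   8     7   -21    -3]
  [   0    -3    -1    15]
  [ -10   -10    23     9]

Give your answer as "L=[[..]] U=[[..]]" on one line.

  r1 -= -4·r0 → [0,-1,-1,5]
  r2 -= 0·r0 → [0,-3,-1,15]
  r3 -= 5·r0 → [0,0,-2,-1]
  r2 -= 3·r1 → [0,0,2,0]
  r3 -= 0·r1 → [0,0,-2,-1]
  r3 -= -1·r2 → [0,0,0,-1]

L=[[1,0,0,0],[-4,1,0,0],[0,3,1,0],[5,0,-1,1]] U=[[-2,-2,5,2],[0,-1,-1,5],[0,0,2,0],[0,0,0,-1]]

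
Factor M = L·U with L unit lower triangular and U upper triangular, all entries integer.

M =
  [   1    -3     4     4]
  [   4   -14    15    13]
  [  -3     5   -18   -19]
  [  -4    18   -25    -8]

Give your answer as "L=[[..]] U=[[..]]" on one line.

  R1 -= 4·R0 → [0,-2,-1,-3]
  R2 -= -3·R0 → [0,-4,-6,-7]
  R3 -= -4·R0 → [0,6,-9,8]
  R2 -= 2·R1 → [0,0,-4,-1]
  R3 -= -3·R1 → [0,0,-12,-1]
  R3 -= 3·R2 → [0,0,0,2]

L=[[1,0,0,0],[4,1,0,0],[-3,2,1,0],[-4,-3,3,1]] U=[[1,-3,4,4],[0,-2,-1,-3],[0,0,-4,-1],[0,0,0,2]]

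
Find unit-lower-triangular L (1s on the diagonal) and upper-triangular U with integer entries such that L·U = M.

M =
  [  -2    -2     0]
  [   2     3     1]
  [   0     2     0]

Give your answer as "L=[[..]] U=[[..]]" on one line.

L=[[1,0,0],[-1,1,0],[0,2,1]] U=[[-2,-2,0],[0,1,1],[0,0,-2]]

  row1 -= -1·row0 → [0,1,1]
  row2 -= 0·row0 → [0,2,0]
  row2 -= 2·row1 → [0,0,-2]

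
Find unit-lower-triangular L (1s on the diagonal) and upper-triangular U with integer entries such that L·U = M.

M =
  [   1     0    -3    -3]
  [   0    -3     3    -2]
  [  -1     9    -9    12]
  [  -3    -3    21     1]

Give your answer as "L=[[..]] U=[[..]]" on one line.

L=[[1,0,0,0],[0,1,0,0],[-1,-3,1,0],[-3,1,-3,1]] U=[[1,0,-3,-3],[0,-3,3,-2],[0,0,-3,3],[0,0,0,3]]

  r1 -= 0·r0 → [0,-3,3,-2]
  r2 -= -1·r0 → [0,9,-12,9]
  r3 -= -3·r0 → [0,-3,12,-8]
  r2 -= -3·r1 → [0,0,-3,3]
  r3 -= 1·r1 → [0,0,9,-6]
  r3 -= -3·r2 → [0,0,0,3]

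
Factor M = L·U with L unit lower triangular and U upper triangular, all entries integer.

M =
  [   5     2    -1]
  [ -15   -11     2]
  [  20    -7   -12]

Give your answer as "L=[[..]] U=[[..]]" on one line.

  row1 -= -3·row0 → [0,-5,-1]
  row2 -= 4·row0 → [0,-15,-8]
  row2 -= 3·row1 → [0,0,-5]

L=[[1,0,0],[-3,1,0],[4,3,1]] U=[[5,2,-1],[0,-5,-1],[0,0,-5]]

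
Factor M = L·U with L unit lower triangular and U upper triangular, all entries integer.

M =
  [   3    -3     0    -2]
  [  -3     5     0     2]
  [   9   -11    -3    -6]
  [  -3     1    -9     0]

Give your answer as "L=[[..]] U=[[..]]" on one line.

L=[[1,0,0,0],[-1,1,0,0],[3,-1,1,0],[-1,-1,3,1]] U=[[3,-3,0,-2],[0,2,0,0],[0,0,-3,0],[0,0,0,-2]]

  r1 -= -1·r0 → [0,2,0,0]
  r2 -= 3·r0 → [0,-2,-3,0]
  r3 -= -1·r0 → [0,-2,-9,-2]
  r2 -= -1·r1 → [0,0,-3,0]
  r3 -= -1·r1 → [0,0,-9,-2]
  r3 -= 3·r2 → [0,0,0,-2]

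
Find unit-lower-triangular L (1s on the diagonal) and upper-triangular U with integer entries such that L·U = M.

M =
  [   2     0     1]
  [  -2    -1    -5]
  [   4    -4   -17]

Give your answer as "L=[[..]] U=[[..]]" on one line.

L=[[1,0,0],[-1,1,0],[2,4,1]] U=[[2,0,1],[0,-1,-4],[0,0,-3]]

  row1 -= -1·row0 → [0,-1,-4]
  row2 -= 2·row0 → [0,-4,-19]
  row2 -= 4·row1 → [0,0,-3]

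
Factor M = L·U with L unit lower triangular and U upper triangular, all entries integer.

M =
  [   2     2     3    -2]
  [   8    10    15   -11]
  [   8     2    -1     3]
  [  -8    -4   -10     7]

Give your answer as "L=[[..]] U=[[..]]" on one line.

L=[[1,0,0,0],[4,1,0,0],[4,-3,1,0],[-4,2,1,1]] U=[[2,2,3,-2],[0,2,3,-3],[0,0,-4,2],[0,0,0,3]]

  r1 -= 4·r0 → [0,2,3,-3]
  r2 -= 4·r0 → [0,-6,-13,11]
  r3 -= -4·r0 → [0,4,2,-1]
  r2 -= -3·r1 → [0,0,-4,2]
  r3 -= 2·r1 → [0,0,-4,5]
  r3 -= 1·r2 → [0,0,0,3]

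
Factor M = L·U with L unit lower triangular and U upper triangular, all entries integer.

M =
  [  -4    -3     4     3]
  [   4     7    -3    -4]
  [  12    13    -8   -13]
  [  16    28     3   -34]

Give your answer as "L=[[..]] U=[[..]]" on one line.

  R1 -= -1·R0 → [0,4,1,-1]
  R2 -= -3·R0 → [0,4,4,-4]
  R3 -= -4·R0 → [0,16,19,-22]
  R2 -= 1·R1 → [0,0,3,-3]
  R3 -= 4·R1 → [0,0,15,-18]
  R3 -= 5·R2 → [0,0,0,-3]

L=[[1,0,0,0],[-1,1,0,0],[-3,1,1,0],[-4,4,5,1]] U=[[-4,-3,4,3],[0,4,1,-1],[0,0,3,-3],[0,0,0,-3]]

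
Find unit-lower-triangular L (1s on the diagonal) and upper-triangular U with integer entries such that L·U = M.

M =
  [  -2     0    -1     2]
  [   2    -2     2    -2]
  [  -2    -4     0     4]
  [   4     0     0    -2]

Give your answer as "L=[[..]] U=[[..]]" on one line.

  R1 -= -1·R0 → [0,-2,1,0]
  R2 -= 1·R0 → [0,-4,1,2]
  R3 -= -2·R0 → [0,0,-2,2]
  R2 -= 2·R1 → [0,0,-1,2]
  R3 -= 0·R1 → [0,0,-2,2]
  R3 -= 2·R2 → [0,0,0,-2]

L=[[1,0,0,0],[-1,1,0,0],[1,2,1,0],[-2,0,2,1]] U=[[-2,0,-1,2],[0,-2,1,0],[0,0,-1,2],[0,0,0,-2]]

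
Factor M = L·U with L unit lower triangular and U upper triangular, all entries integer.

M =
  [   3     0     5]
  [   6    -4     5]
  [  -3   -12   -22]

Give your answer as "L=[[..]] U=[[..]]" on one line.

  row1 -= 2·row0 → [0,-4,-5]
  row2 -= -1·row0 → [0,-12,-17]
  row2 -= 3·row1 → [0,0,-2]

L=[[1,0,0],[2,1,0],[-1,3,1]] U=[[3,0,5],[0,-4,-5],[0,0,-2]]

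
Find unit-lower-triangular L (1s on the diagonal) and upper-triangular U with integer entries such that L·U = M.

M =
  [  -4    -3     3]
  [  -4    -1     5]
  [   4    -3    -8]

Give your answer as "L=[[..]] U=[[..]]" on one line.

  r1 -= 1·r0 → [0,2,2]
  r2 -= -1·r0 → [0,-6,-5]
  r2 -= -3·r1 → [0,0,1]

L=[[1,0,0],[1,1,0],[-1,-3,1]] U=[[-4,-3,3],[0,2,2],[0,0,1]]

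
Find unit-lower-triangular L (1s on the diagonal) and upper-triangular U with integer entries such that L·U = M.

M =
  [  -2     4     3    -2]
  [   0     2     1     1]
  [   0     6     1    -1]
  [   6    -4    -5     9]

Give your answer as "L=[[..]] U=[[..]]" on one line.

L=[[1,0,0,0],[0,1,0,0],[0,3,1,0],[-3,4,0,1]] U=[[-2,4,3,-2],[0,2,1,1],[0,0,-2,-4],[0,0,0,-1]]

  row1 -= 0·row0 → [0,2,1,1]
  row2 -= 0·row0 → [0,6,1,-1]
  row3 -= -3·row0 → [0,8,4,3]
  row2 -= 3·row1 → [0,0,-2,-4]
  row3 -= 4·row1 → [0,0,0,-1]
  row3 -= 0·row2 → [0,0,0,-1]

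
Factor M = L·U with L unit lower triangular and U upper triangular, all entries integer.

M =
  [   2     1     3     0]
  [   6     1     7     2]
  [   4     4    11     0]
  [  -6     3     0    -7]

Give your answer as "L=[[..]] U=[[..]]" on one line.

L=[[1,0,0,0],[3,1,0,0],[2,-1,1,0],[-3,-3,1,1]] U=[[2,1,3,0],[0,-2,-2,2],[0,0,3,2],[0,0,0,-3]]

  r1 -= 3·r0 → [0,-2,-2,2]
  r2 -= 2·r0 → [0,2,5,0]
  r3 -= -3·r0 → [0,6,9,-7]
  r2 -= -1·r1 → [0,0,3,2]
  r3 -= -3·r1 → [0,0,3,-1]
  r3 -= 1·r2 → [0,0,0,-3]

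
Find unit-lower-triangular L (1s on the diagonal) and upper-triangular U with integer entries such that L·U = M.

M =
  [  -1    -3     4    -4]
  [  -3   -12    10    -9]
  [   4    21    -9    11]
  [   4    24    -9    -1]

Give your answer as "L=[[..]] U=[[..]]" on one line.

  R1 -= 3·R0 → [0,-3,-2,3]
  R2 -= -4·R0 → [0,9,7,-5]
  R3 -= -4·R0 → [0,12,7,-17]
  R2 -= -3·R1 → [0,0,1,4]
  R3 -= -4·R1 → [0,0,-1,-5]
  R3 -= -1·R2 → [0,0,0,-1]

L=[[1,0,0,0],[3,1,0,0],[-4,-3,1,0],[-4,-4,-1,1]] U=[[-1,-3,4,-4],[0,-3,-2,3],[0,0,1,4],[0,0,0,-1]]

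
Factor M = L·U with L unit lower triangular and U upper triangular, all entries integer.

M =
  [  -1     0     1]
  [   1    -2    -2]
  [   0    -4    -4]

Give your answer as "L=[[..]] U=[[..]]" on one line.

  r1 -= -1·r0 → [0,-2,-1]
  r2 -= 0·r0 → [0,-4,-4]
  r2 -= 2·r1 → [0,0,-2]

L=[[1,0,0],[-1,1,0],[0,2,1]] U=[[-1,0,1],[0,-2,-1],[0,0,-2]]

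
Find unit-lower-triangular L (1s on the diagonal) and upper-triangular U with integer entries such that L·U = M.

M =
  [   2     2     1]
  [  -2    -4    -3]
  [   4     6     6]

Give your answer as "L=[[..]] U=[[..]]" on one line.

L=[[1,0,0],[-1,1,0],[2,-1,1]] U=[[2,2,1],[0,-2,-2],[0,0,2]]

  r1 -= -1·r0 → [0,-2,-2]
  r2 -= 2·r0 → [0,2,4]
  r2 -= -1·r1 → [0,0,2]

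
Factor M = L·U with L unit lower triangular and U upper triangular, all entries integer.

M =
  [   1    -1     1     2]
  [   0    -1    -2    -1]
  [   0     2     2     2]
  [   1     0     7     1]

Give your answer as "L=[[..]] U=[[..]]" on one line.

  R1 -= 0·R0 → [0,-1,-2,-1]
  R2 -= 0·R0 → [0,2,2,2]
  R3 -= 1·R0 → [0,1,6,-1]
  R2 -= -2·R1 → [0,0,-2,0]
  R3 -= -1·R1 → [0,0,4,-2]
  R3 -= -2·R2 → [0,0,0,-2]

L=[[1,0,0,0],[0,1,0,0],[0,-2,1,0],[1,-1,-2,1]] U=[[1,-1,1,2],[0,-1,-2,-1],[0,0,-2,0],[0,0,0,-2]]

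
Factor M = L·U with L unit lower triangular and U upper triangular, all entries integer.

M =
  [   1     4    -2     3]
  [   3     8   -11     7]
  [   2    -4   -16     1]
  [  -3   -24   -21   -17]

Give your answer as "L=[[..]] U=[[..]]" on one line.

L=[[1,0,0,0],[3,1,0,0],[2,3,1,0],[-3,3,-4,1]] U=[[1,4,-2,3],[0,-4,-5,-2],[0,0,3,1],[0,0,0,2]]

  r1 -= 3·r0 → [0,-4,-5,-2]
  r2 -= 2·r0 → [0,-12,-12,-5]
  r3 -= -3·r0 → [0,-12,-27,-8]
  r2 -= 3·r1 → [0,0,3,1]
  r3 -= 3·r1 → [0,0,-12,-2]
  r3 -= -4·r2 → [0,0,0,2]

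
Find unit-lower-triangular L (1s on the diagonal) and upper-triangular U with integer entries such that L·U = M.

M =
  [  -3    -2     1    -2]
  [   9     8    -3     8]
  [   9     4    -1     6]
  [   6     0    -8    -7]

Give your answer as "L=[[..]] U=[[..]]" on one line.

  row1 -= -3·row0 → [0,2,0,2]
  row2 -= -3·row0 → [0,-2,2,0]
  row3 -= -2·row0 → [0,-4,-6,-11]
  row2 -= -1·row1 → [0,0,2,2]
  row3 -= -2·row1 → [0,0,-6,-7]
  row3 -= -3·row2 → [0,0,0,-1]

L=[[1,0,0,0],[-3,1,0,0],[-3,-1,1,0],[-2,-2,-3,1]] U=[[-3,-2,1,-2],[0,2,0,2],[0,0,2,2],[0,0,0,-1]]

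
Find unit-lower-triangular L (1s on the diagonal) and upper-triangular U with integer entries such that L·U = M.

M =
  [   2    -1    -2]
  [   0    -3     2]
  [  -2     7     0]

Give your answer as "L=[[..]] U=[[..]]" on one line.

  r1 -= 0·r0 → [0,-3,2]
  r2 -= -1·r0 → [0,6,-2]
  r2 -= -2·r1 → [0,0,2]

L=[[1,0,0],[0,1,0],[-1,-2,1]] U=[[2,-1,-2],[0,-3,2],[0,0,2]]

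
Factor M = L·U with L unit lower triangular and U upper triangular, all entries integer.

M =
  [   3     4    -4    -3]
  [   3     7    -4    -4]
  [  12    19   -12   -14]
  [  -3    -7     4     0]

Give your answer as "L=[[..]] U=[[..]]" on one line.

  row1 -= 1·row0 → [0,3,0,-1]
  row2 -= 4·row0 → [0,3,4,-2]
  row3 -= -1·row0 → [0,-3,0,-3]
  row2 -= 1·row1 → [0,0,4,-1]
  row3 -= -1·row1 → [0,0,0,-4]
  row3 -= 0·row2 → [0,0,0,-4]

L=[[1,0,0,0],[1,1,0,0],[4,1,1,0],[-1,-1,0,1]] U=[[3,4,-4,-3],[0,3,0,-1],[0,0,4,-1],[0,0,0,-4]]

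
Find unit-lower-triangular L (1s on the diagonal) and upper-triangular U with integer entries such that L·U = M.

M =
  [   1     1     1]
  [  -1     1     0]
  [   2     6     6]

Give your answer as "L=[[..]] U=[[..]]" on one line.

  r1 -= -1·r0 → [0,2,1]
  r2 -= 2·r0 → [0,4,4]
  r2 -= 2·r1 → [0,0,2]

L=[[1,0,0],[-1,1,0],[2,2,1]] U=[[1,1,1],[0,2,1],[0,0,2]]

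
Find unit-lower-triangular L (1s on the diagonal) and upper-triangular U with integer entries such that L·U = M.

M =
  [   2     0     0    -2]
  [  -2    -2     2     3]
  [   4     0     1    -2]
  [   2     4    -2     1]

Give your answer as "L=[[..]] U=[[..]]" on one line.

L=[[1,0,0,0],[-1,1,0,0],[2,0,1,0],[1,-2,2,1]] U=[[2,0,0,-2],[0,-2,2,1],[0,0,1,2],[0,0,0,1]]

  row1 -= -1·row0 → [0,-2,2,1]
  row2 -= 2·row0 → [0,0,1,2]
  row3 -= 1·row0 → [0,4,-2,3]
  row2 -= 0·row1 → [0,0,1,2]
  row3 -= -2·row1 → [0,0,2,5]
  row3 -= 2·row2 → [0,0,0,1]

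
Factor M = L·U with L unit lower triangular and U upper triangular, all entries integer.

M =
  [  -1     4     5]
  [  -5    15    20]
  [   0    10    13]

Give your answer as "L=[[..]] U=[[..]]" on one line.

  row1 -= 5·row0 → [0,-5,-5]
  row2 -= 0·row0 → [0,10,13]
  row2 -= -2·row1 → [0,0,3]

L=[[1,0,0],[5,1,0],[0,-2,1]] U=[[-1,4,5],[0,-5,-5],[0,0,3]]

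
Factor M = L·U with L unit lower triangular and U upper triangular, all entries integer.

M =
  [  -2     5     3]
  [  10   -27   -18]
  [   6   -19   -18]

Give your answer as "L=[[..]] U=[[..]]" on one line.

  r1 -= -5·r0 → [0,-2,-3]
  r2 -= -3·r0 → [0,-4,-9]
  r2 -= 2·r1 → [0,0,-3]

L=[[1,0,0],[-5,1,0],[-3,2,1]] U=[[-2,5,3],[0,-2,-3],[0,0,-3]]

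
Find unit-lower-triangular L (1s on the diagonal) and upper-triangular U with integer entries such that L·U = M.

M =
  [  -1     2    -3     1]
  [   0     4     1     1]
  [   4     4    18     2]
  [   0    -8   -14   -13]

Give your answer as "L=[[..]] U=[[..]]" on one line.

  row1 -= 0·row0 → [0,4,1,1]
  row2 -= -4·row0 → [0,12,6,6]
  row3 -= 0·row0 → [0,-8,-14,-13]
  row2 -= 3·row1 → [0,0,3,3]
  row3 -= -2·row1 → [0,0,-12,-11]
  row3 -= -4·row2 → [0,0,0,1]

L=[[1,0,0,0],[0,1,0,0],[-4,3,1,0],[0,-2,-4,1]] U=[[-1,2,-3,1],[0,4,1,1],[0,0,3,3],[0,0,0,1]]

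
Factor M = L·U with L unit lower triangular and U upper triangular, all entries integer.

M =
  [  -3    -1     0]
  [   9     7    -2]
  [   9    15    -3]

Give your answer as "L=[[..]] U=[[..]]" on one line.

L=[[1,0,0],[-3,1,0],[-3,3,1]] U=[[-3,-1,0],[0,4,-2],[0,0,3]]

  row1 -= -3·row0 → [0,4,-2]
  row2 -= -3·row0 → [0,12,-3]
  row2 -= 3·row1 → [0,0,3]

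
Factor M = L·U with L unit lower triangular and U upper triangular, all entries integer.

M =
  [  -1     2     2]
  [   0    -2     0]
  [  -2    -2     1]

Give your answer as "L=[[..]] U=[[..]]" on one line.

  row1 -= 0·row0 → [0,-2,0]
  row2 -= 2·row0 → [0,-6,-3]
  row2 -= 3·row1 → [0,0,-3]

L=[[1,0,0],[0,1,0],[2,3,1]] U=[[-1,2,2],[0,-2,0],[0,0,-3]]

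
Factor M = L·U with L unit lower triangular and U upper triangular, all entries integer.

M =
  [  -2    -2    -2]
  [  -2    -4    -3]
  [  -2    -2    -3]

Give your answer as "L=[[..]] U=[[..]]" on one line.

L=[[1,0,0],[1,1,0],[1,0,1]] U=[[-2,-2,-2],[0,-2,-1],[0,0,-1]]

  R1 -= 1·R0 → [0,-2,-1]
  R2 -= 1·R0 → [0,0,-1]
  R2 -= 0·R1 → [0,0,-1]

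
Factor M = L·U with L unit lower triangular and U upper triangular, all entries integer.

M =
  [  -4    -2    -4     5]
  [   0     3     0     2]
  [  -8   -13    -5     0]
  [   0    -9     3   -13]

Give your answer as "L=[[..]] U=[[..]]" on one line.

  r1 -= 0·r0 → [0,3,0,2]
  r2 -= 2·r0 → [0,-9,3,-10]
  r3 -= 0·r0 → [0,-9,3,-13]
  r2 -= -3·r1 → [0,0,3,-4]
  r3 -= -3·r1 → [0,0,3,-7]
  r3 -= 1·r2 → [0,0,0,-3]

L=[[1,0,0,0],[0,1,0,0],[2,-3,1,0],[0,-3,1,1]] U=[[-4,-2,-4,5],[0,3,0,2],[0,0,3,-4],[0,0,0,-3]]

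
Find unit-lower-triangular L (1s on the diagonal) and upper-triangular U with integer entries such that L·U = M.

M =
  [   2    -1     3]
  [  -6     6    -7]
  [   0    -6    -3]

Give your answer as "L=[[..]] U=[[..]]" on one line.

L=[[1,0,0],[-3,1,0],[0,-2,1]] U=[[2,-1,3],[0,3,2],[0,0,1]]

  r1 -= -3·r0 → [0,3,2]
  r2 -= 0·r0 → [0,-6,-3]
  r2 -= -2·r1 → [0,0,1]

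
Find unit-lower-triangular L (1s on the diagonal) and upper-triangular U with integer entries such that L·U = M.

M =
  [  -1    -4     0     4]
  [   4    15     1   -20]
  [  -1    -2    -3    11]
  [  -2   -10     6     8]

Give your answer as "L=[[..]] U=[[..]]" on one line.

L=[[1,0,0,0],[-4,1,0,0],[1,-2,1,0],[2,2,-4,1]] U=[[-1,-4,0,4],[0,-1,1,-4],[0,0,-1,-1],[0,0,0,4]]

  R1 -= -4·R0 → [0,-1,1,-4]
  R2 -= 1·R0 → [0,2,-3,7]
  R3 -= 2·R0 → [0,-2,6,0]
  R2 -= -2·R1 → [0,0,-1,-1]
  R3 -= 2·R1 → [0,0,4,8]
  R3 -= -4·R2 → [0,0,0,4]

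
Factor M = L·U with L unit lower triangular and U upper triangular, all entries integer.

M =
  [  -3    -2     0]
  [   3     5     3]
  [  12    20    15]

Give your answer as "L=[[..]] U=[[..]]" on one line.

L=[[1,0,0],[-1,1,0],[-4,4,1]] U=[[-3,-2,0],[0,3,3],[0,0,3]]

  R1 -= -1·R0 → [0,3,3]
  R2 -= -4·R0 → [0,12,15]
  R2 -= 4·R1 → [0,0,3]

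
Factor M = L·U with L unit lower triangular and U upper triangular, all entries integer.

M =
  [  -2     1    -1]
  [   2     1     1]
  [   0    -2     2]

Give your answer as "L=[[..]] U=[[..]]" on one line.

L=[[1,0,0],[-1,1,0],[0,-1,1]] U=[[-2,1,-1],[0,2,0],[0,0,2]]

  R1 -= -1·R0 → [0,2,0]
  R2 -= 0·R0 → [0,-2,2]
  R2 -= -1·R1 → [0,0,2]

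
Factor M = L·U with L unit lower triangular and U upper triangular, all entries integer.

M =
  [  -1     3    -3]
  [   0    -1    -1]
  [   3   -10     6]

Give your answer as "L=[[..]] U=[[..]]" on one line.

L=[[1,0,0],[0,1,0],[-3,1,1]] U=[[-1,3,-3],[0,-1,-1],[0,0,-2]]

  r1 -= 0·r0 → [0,-1,-1]
  r2 -= -3·r0 → [0,-1,-3]
  r2 -= 1·r1 → [0,0,-2]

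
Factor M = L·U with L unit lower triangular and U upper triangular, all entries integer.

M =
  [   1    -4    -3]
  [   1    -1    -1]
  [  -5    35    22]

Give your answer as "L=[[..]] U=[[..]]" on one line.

L=[[1,0,0],[1,1,0],[-5,5,1]] U=[[1,-4,-3],[0,3,2],[0,0,-3]]

  R1 -= 1·R0 → [0,3,2]
  R2 -= -5·R0 → [0,15,7]
  R2 -= 5·R1 → [0,0,-3]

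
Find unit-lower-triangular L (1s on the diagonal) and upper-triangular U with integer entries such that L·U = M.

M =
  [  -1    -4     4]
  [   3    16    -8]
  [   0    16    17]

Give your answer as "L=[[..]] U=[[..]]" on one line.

L=[[1,0,0],[-3,1,0],[0,4,1]] U=[[-1,-4,4],[0,4,4],[0,0,1]]

  row1 -= -3·row0 → [0,4,4]
  row2 -= 0·row0 → [0,16,17]
  row2 -= 4·row1 → [0,0,1]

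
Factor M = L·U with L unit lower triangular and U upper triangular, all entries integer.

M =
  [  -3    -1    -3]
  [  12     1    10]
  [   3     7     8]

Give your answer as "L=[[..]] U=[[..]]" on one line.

  row1 -= -4·row0 → [0,-3,-2]
  row2 -= -1·row0 → [0,6,5]
  row2 -= -2·row1 → [0,0,1]

L=[[1,0,0],[-4,1,0],[-1,-2,1]] U=[[-3,-1,-3],[0,-3,-2],[0,0,1]]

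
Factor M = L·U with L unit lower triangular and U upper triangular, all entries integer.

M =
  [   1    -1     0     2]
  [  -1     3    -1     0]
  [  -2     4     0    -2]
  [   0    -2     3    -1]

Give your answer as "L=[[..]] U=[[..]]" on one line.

  r1 -= -1·r0 → [0,2,-1,2]
  r2 -= -2·r0 → [0,2,0,2]
  r3 -= 0·r0 → [0,-2,3,-1]
  r2 -= 1·r1 → [0,0,1,0]
  r3 -= -1·r1 → [0,0,2,1]
  r3 -= 2·r2 → [0,0,0,1]

L=[[1,0,0,0],[-1,1,0,0],[-2,1,1,0],[0,-1,2,1]] U=[[1,-1,0,2],[0,2,-1,2],[0,0,1,0],[0,0,0,1]]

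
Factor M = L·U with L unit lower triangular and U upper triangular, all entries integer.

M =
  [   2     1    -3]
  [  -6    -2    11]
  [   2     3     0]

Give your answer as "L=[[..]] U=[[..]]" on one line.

L=[[1,0,0],[-3,1,0],[1,2,1]] U=[[2,1,-3],[0,1,2],[0,0,-1]]

  row1 -= -3·row0 → [0,1,2]
  row2 -= 1·row0 → [0,2,3]
  row2 -= 2·row1 → [0,0,-1]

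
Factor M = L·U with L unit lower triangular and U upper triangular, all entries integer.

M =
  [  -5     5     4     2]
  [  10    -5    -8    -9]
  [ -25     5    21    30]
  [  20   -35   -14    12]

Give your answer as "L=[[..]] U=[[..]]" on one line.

L=[[1,0,0,0],[-2,1,0,0],[5,-4,1,0],[-4,-3,2,1]] U=[[-5,5,4,2],[0,5,0,-5],[0,0,1,0],[0,0,0,5]]

  R1 -= -2·R0 → [0,5,0,-5]
  R2 -= 5·R0 → [0,-20,1,20]
  R3 -= -4·R0 → [0,-15,2,20]
  R2 -= -4·R1 → [0,0,1,0]
  R3 -= -3·R1 → [0,0,2,5]
  R3 -= 2·R2 → [0,0,0,5]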